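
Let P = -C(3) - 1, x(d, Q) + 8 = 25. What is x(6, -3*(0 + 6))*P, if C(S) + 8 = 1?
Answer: 102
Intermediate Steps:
C(S) = -7 (C(S) = -8 + 1 = -7)
x(d, Q) = 17 (x(d, Q) = -8 + 25 = 17)
P = 6 (P = -1*(-7) - 1 = 7 - 1 = 6)
x(6, -3*(0 + 6))*P = 17*6 = 102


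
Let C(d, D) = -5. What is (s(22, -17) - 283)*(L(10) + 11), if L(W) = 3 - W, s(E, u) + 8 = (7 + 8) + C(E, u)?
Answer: -1124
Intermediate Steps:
s(E, u) = 2 (s(E, u) = -8 + ((7 + 8) - 5) = -8 + (15 - 5) = -8 + 10 = 2)
(s(22, -17) - 283)*(L(10) + 11) = (2 - 283)*((3 - 1*10) + 11) = -281*((3 - 10) + 11) = -281*(-7 + 11) = -281*4 = -1124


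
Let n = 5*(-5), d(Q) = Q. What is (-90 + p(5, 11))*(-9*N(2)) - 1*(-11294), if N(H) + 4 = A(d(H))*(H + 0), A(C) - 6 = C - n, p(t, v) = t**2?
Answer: 47564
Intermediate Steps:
n = -25
A(C) = 31 + C (A(C) = 6 + (C - 1*(-25)) = 6 + (C + 25) = 6 + (25 + C) = 31 + C)
N(H) = -4 + H*(31 + H) (N(H) = -4 + (31 + H)*(H + 0) = -4 + (31 + H)*H = -4 + H*(31 + H))
(-90 + p(5, 11))*(-9*N(2)) - 1*(-11294) = (-90 + 5**2)*(-9*(-4 + 2*(31 + 2))) - 1*(-11294) = (-90 + 25)*(-9*(-4 + 2*33)) + 11294 = -(-585)*(-4 + 66) + 11294 = -(-585)*62 + 11294 = -65*(-558) + 11294 = 36270 + 11294 = 47564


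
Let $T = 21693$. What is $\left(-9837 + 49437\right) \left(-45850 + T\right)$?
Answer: $-956617200$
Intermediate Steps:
$\left(-9837 + 49437\right) \left(-45850 + T\right) = \left(-9837 + 49437\right) \left(-45850 + 21693\right) = 39600 \left(-24157\right) = -956617200$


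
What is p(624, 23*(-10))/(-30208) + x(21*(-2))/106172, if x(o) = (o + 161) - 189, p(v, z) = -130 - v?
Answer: 9742391/400905472 ≈ 0.024301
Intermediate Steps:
x(o) = -28 + o (x(o) = (161 + o) - 189 = -28 + o)
p(624, 23*(-10))/(-30208) + x(21*(-2))/106172 = (-130 - 1*624)/(-30208) + (-28 + 21*(-2))/106172 = (-130 - 624)*(-1/30208) + (-28 - 42)*(1/106172) = -754*(-1/30208) - 70*1/106172 = 377/15104 - 35/53086 = 9742391/400905472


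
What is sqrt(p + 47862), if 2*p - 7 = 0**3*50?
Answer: sqrt(191462)/2 ≈ 218.78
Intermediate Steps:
p = 7/2 (p = 7/2 + (0**3*50)/2 = 7/2 + (0*50)/2 = 7/2 + (1/2)*0 = 7/2 + 0 = 7/2 ≈ 3.5000)
sqrt(p + 47862) = sqrt(7/2 + 47862) = sqrt(95731/2) = sqrt(191462)/2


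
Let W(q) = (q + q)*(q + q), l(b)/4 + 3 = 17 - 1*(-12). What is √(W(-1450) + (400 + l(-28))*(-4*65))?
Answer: 4*√517435 ≈ 2877.3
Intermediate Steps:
l(b) = 104 (l(b) = -12 + 4*(17 - 1*(-12)) = -12 + 4*(17 + 12) = -12 + 4*29 = -12 + 116 = 104)
W(q) = 4*q² (W(q) = (2*q)*(2*q) = 4*q²)
√(W(-1450) + (400 + l(-28))*(-4*65)) = √(4*(-1450)² + (400 + 104)*(-4*65)) = √(4*2102500 + 504*(-260)) = √(8410000 - 131040) = √8278960 = 4*√517435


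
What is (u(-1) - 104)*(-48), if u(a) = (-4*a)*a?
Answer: 5184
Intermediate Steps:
u(a) = -4*a²
(u(-1) - 104)*(-48) = (-4*(-1)² - 104)*(-48) = (-4*1 - 104)*(-48) = (-4 - 104)*(-48) = -108*(-48) = 5184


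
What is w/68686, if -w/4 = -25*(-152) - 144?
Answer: -7312/34343 ≈ -0.21291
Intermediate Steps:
w = -14624 (w = -4*(-25*(-152) - 144) = -4*(3800 - 144) = -4*3656 = -14624)
w/68686 = -14624/68686 = -14624*1/68686 = -7312/34343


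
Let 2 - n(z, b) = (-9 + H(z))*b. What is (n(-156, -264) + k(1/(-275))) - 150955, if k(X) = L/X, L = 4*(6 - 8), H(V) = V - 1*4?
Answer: -193369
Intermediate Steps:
H(V) = -4 + V (H(V) = V - 4 = -4 + V)
L = -8 (L = 4*(-2) = -8)
n(z, b) = 2 - b*(-13 + z) (n(z, b) = 2 - (-9 + (-4 + z))*b = 2 - (-13 + z)*b = 2 - b*(-13 + z))
k(X) = -8/X
(n(-156, -264) + k(1/(-275))) - 150955 = ((2 + 13*(-264) - 1*(-264)*(-156)) - 8/(1/(-275))) - 150955 = ((2 - 3432 - 41184) - 8/(-1/275)) - 150955 = (-44614 - 8*(-275)) - 150955 = (-44614 + 2200) - 150955 = -42414 - 150955 = -193369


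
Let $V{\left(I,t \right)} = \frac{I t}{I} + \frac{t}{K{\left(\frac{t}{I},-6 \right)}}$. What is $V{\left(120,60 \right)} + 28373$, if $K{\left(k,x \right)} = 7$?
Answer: $\frac{199091}{7} \approx 28442.0$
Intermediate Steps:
$V{\left(I,t \right)} = \frac{8 t}{7}$ ($V{\left(I,t \right)} = \frac{I t}{I} + \frac{t}{7} = t + t \frac{1}{7} = t + \frac{t}{7} = \frac{8 t}{7}$)
$V{\left(120,60 \right)} + 28373 = \frac{8}{7} \cdot 60 + 28373 = \frac{480}{7} + 28373 = \frac{199091}{7}$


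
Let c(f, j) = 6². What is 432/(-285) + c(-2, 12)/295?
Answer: -7812/5605 ≈ -1.3938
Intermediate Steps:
c(f, j) = 36
432/(-285) + c(-2, 12)/295 = 432/(-285) + 36/295 = 432*(-1/285) + 36*(1/295) = -144/95 + 36/295 = -7812/5605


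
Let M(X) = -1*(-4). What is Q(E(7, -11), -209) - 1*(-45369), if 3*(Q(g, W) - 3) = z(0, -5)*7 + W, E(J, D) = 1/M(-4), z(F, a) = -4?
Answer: 45293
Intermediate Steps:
M(X) = 4
E(J, D) = ¼ (E(J, D) = 1/4 = ¼)
Q(g, W) = -19/3 + W/3 (Q(g, W) = 3 + (-4*7 + W)/3 = 3 + (-28 + W)/3 = 3 + (-28/3 + W/3) = -19/3 + W/3)
Q(E(7, -11), -209) - 1*(-45369) = (-19/3 + (⅓)*(-209)) - 1*(-45369) = (-19/3 - 209/3) + 45369 = -76 + 45369 = 45293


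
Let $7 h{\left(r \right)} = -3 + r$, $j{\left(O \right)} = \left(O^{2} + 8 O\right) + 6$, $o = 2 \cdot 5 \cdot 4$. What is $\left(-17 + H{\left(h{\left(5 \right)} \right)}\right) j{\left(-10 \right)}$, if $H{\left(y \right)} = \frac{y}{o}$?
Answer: $- \frac{30927}{70} \approx -441.81$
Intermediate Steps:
$o = 40$ ($o = 10 \cdot 4 = 40$)
$j{\left(O \right)} = 6 + O^{2} + 8 O$
$h{\left(r \right)} = - \frac{3}{7} + \frac{r}{7}$ ($h{\left(r \right)} = \frac{-3 + r}{7} = - \frac{3}{7} + \frac{r}{7}$)
$H{\left(y \right)} = \frac{y}{40}$
$\left(-17 + H{\left(h{\left(5 \right)} \right)}\right) j{\left(-10 \right)} = \left(-17 + \frac{- \frac{3}{7} + \frac{1}{7} \cdot 5}{40}\right) \left(6 + \left(-10\right)^{2} + 8 \left(-10\right)\right) = \left(-17 + \frac{- \frac{3}{7} + \frac{5}{7}}{40}\right) \left(6 + 100 - 80\right) = \left(-17 + \frac{1}{40} \cdot \frac{2}{7}\right) 26 = \left(-17 + \frac{1}{140}\right) 26 = \left(- \frac{2379}{140}\right) 26 = - \frac{30927}{70}$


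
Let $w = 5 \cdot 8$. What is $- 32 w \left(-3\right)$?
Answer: $3840$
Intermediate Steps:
$w = 40$
$- 32 w \left(-3\right) = \left(-32\right) 40 \left(-3\right) = \left(-1280\right) \left(-3\right) = 3840$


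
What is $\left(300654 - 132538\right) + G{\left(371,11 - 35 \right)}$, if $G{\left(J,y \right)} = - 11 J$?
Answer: $164035$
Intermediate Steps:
$\left(300654 - 132538\right) + G{\left(371,11 - 35 \right)} = \left(300654 - 132538\right) - 4081 = 168116 - 4081 = 164035$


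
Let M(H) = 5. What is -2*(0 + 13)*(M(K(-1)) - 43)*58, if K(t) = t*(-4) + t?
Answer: 57304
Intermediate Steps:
K(t) = -3*t (K(t) = -4*t + t = -3*t)
-2*(0 + 13)*(M(K(-1)) - 43)*58 = -2*(0 + 13)*(5 - 43)*58 = -26*(-38)*58 = -2*(-494)*58 = 988*58 = 57304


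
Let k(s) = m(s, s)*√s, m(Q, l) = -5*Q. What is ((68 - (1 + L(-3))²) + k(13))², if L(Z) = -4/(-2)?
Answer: 58406 - 7670*√13 ≈ 30751.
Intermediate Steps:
L(Z) = 2 (L(Z) = -4*(-½) = 2)
k(s) = -5*s^(3/2) (k(s) = (-5*s)*√s = -5*s^(3/2))
((68 - (1 + L(-3))²) + k(13))² = ((68 - (1 + 2)²) - 65*√13)² = ((68 - 1*3²) - 65*√13)² = ((68 - 1*9) - 65*√13)² = ((68 - 9) - 65*√13)² = (59 - 65*√13)²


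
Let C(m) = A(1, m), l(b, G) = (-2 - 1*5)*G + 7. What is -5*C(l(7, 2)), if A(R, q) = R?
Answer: -5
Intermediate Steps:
l(b, G) = 7 - 7*G (l(b, G) = (-2 - 5)*G + 7 = -7*G + 7 = 7 - 7*G)
C(m) = 1
-5*C(l(7, 2)) = -5*1 = -5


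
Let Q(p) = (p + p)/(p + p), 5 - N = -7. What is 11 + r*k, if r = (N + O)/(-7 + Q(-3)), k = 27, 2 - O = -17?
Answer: -257/2 ≈ -128.50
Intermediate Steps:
N = 12 (N = 5 - 1*(-7) = 5 + 7 = 12)
O = 19 (O = 2 - 1*(-17) = 2 + 17 = 19)
Q(p) = 1 (Q(p) = (2*p)/((2*p)) = (2*p)*(1/(2*p)) = 1)
r = -31/6 (r = (12 + 19)/(-7 + 1) = 31/(-6) = 31*(-1/6) = -31/6 ≈ -5.1667)
11 + r*k = 11 - 31/6*27 = 11 - 279/2 = -257/2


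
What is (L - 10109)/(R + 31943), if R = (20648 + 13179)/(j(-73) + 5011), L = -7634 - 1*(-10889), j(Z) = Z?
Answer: -33845052/157768361 ≈ -0.21452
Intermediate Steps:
L = 3255 (L = -7634 + 10889 = 3255)
R = 33827/4938 (R = (20648 + 13179)/(-73 + 5011) = 33827/4938 ≈ 6.8503)
(L - 10109)/(R + 31943) = (3255 - 10109)/(33827/4938 + 31943) = -6854/157768361/4938 = -6854*4938/157768361 = -33845052/157768361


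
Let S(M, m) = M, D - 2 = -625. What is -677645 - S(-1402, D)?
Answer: -676243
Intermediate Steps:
D = -623 (D = 2 - 625 = -623)
-677645 - S(-1402, D) = -677645 - 1*(-1402) = -677645 + 1402 = -676243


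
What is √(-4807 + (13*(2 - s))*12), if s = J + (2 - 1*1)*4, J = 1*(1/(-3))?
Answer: 3*I*√563 ≈ 71.183*I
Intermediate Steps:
J = -⅓ (J = 1*(1*(-⅓)) = 1*(-⅓) = -⅓ ≈ -0.33333)
s = 11/3 (s = -⅓ + (2 - 1*1)*4 = -⅓ + (2 - 1)*4 = -⅓ + 1*4 = -⅓ + 4 = 11/3 ≈ 3.6667)
√(-4807 + (13*(2 - s))*12) = √(-4807 + (13*(2 - 1*11/3))*12) = √(-4807 + (13*(2 - 11/3))*12) = √(-4807 + (13*(-5/3))*12) = √(-4807 - 65/3*12) = √(-4807 - 260) = √(-5067) = 3*I*√563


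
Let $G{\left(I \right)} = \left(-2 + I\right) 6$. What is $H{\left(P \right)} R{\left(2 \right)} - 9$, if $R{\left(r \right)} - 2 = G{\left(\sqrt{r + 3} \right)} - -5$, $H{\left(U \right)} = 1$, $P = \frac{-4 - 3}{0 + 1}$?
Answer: $-14 + 6 \sqrt{5} \approx -0.58359$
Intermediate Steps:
$G{\left(I \right)} = -12 + 6 I$
$P = -7$ ($P = - \frac{7}{1} = \left(-7\right) 1 = -7$)
$R{\left(r \right)} = -5 + 6 \sqrt{3 + r}$ ($R{\left(r \right)} = 2 + \left(\left(-12 + 6 \sqrt{r + 3}\right) - -5\right) = 2 + \left(\left(-12 + 6 \sqrt{3 + r}\right) + 5\right) = 2 + \left(-7 + 6 \sqrt{3 + r}\right) = -5 + 6 \sqrt{3 + r}$)
$H{\left(P \right)} R{\left(2 \right)} - 9 = 1 \left(-5 + 6 \sqrt{3 + 2}\right) - 9 = 1 \left(-5 + 6 \sqrt{5}\right) - 9 = \left(-5 + 6 \sqrt{5}\right) - 9 = -14 + 6 \sqrt{5}$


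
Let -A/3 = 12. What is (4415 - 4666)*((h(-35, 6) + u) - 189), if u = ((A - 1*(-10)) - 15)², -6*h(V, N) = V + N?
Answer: -2254231/6 ≈ -3.7571e+5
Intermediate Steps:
A = -36 (A = -3*12 = -36)
h(V, N) = -N/6 - V/6 (h(V, N) = -(V + N)/6 = -(N + V)/6 = -N/6 - V/6)
u = 1681 (u = ((-36 - 1*(-10)) - 15)² = ((-36 + 10) - 15)² = (-26 - 15)² = (-41)² = 1681)
(4415 - 4666)*((h(-35, 6) + u) - 189) = (4415 - 4666)*(((-⅙*6 - ⅙*(-35)) + 1681) - 189) = -251*(((-1 + 35/6) + 1681) - 189) = -251*((29/6 + 1681) - 189) = -251*(10115/6 - 189) = -251*8981/6 = -2254231/6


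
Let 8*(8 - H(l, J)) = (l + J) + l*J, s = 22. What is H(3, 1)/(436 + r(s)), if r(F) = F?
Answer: 57/3664 ≈ 0.015557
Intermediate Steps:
H(l, J) = 8 - J/8 - l/8 - J*l/8 (H(l, J) = 8 - ((l + J) + l*J)/8 = 8 - ((J + l) + J*l)/8 = 8 - (J + l + J*l)/8 = 8 + (-J/8 - l/8 - J*l/8) = 8 - J/8 - l/8 - J*l/8)
H(3, 1)/(436 + r(s)) = (8 - 1/8*1 - 1/8*3 - 1/8*1*3)/(436 + 22) = (8 - 1/8 - 3/8 - 3/8)/458 = (57/8)*(1/458) = 57/3664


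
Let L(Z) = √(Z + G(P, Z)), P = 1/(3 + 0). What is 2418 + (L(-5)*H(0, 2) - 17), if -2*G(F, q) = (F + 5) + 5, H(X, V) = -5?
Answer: 2401 - 5*I*√366/6 ≈ 2401.0 - 15.943*I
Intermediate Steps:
P = ⅓ (P = 1/3 = ⅓ ≈ 0.33333)
G(F, q) = -5 - F/2 (G(F, q) = -((F + 5) + 5)/2 = -((5 + F) + 5)/2 = -(10 + F)/2 = -5 - F/2)
L(Z) = √(-31/6 + Z) (L(Z) = √(Z + (-5 - ½*⅓)) = √(Z + (-5 - ⅙)) = √(Z - 31/6) = √(-31/6 + Z))
2418 + (L(-5)*H(0, 2) - 17) = 2418 + ((√(-186 + 36*(-5))/6)*(-5) - 17) = 2418 + ((√(-186 - 180)/6)*(-5) - 17) = 2418 + ((√(-366)/6)*(-5) - 17) = 2418 + (((I*√366)/6)*(-5) - 17) = 2418 + ((I*√366/6)*(-5) - 17) = 2418 + (-5*I*√366/6 - 17) = 2418 + (-17 - 5*I*√366/6) = 2401 - 5*I*√366/6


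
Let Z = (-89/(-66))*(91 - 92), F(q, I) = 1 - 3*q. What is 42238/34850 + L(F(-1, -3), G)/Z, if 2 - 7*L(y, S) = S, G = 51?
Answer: 9929941/1550825 ≈ 6.4030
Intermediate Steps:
Z = -89/66 (Z = -89*(-1/66)*(-1) = (89/66)*(-1) = -89/66 ≈ -1.3485)
L(y, S) = 2/7 - S/7
42238/34850 + L(F(-1, -3), G)/Z = 42238/34850 + (2/7 - 1/7*51)/(-89/66) = 42238*(1/34850) + (2/7 - 51/7)*(-66/89) = 21119/17425 - 7*(-66/89) = 21119/17425 + 462/89 = 9929941/1550825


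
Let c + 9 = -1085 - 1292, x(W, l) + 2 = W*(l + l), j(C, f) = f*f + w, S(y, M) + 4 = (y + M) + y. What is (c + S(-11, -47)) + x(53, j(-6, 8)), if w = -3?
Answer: 4005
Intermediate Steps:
S(y, M) = -4 + M + 2*y (S(y, M) = -4 + ((y + M) + y) = -4 + ((M + y) + y) = -4 + (M + 2*y) = -4 + M + 2*y)
j(C, f) = -3 + f² (j(C, f) = f*f - 3 = f² - 3 = -3 + f²)
x(W, l) = -2 + 2*W*l (x(W, l) = -2 + W*(l + l) = -2 + W*(2*l) = -2 + 2*W*l)
c = -2386 (c = -9 + (-1085 - 1292) = -9 - 2377 = -2386)
(c + S(-11, -47)) + x(53, j(-6, 8)) = (-2386 + (-4 - 47 + 2*(-11))) + (-2 + 2*53*(-3 + 8²)) = (-2386 + (-4 - 47 - 22)) + (-2 + 2*53*(-3 + 64)) = (-2386 - 73) + (-2 + 2*53*61) = -2459 + (-2 + 6466) = -2459 + 6464 = 4005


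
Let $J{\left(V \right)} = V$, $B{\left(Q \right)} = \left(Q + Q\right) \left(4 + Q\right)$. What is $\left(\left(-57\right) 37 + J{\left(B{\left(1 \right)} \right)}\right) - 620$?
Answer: $-2719$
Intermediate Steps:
$B{\left(Q \right)} = 2 Q \left(4 + Q\right)$
$\left(\left(-57\right) 37 + J{\left(B{\left(1 \right)} \right)}\right) - 620 = \left(\left(-57\right) 37 + 2 \cdot 1 \left(4 + 1\right)\right) - 620 = \left(-2109 + 2 \cdot 1 \cdot 5\right) - 620 = \left(-2109 + 10\right) - 620 = -2099 - 620 = -2719$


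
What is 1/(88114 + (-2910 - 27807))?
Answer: 1/57397 ≈ 1.7423e-5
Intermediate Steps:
1/(88114 + (-2910 - 27807)) = 1/(88114 - 30717) = 1/57397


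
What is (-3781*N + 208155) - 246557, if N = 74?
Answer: -318196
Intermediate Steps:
(-3781*N + 208155) - 246557 = (-3781*74 + 208155) - 246557 = (-279794 + 208155) - 246557 = -71639 - 246557 = -318196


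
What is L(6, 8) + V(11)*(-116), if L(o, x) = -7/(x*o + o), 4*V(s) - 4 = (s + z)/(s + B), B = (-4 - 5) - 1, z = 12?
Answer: -42289/54 ≈ -783.13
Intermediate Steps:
B = -10 (B = -9 - 1 = -10)
V(s) = 1 + (12 + s)/(4*(-10 + s)) (V(s) = 1 + ((s + 12)/(s - 10))/4 = 1 + ((12 + s)/(-10 + s))/4 = 1 + (12 + s)/(4*(-10 + s)))
L(o, x) = -7/(o + o*x) (L(o, x) = -7/(o*x + o) = -7/(o + o*x))
L(6, 8) + V(11)*(-116) = -7/(6*(1 + 8)) + ((-28 + 5*11)/(4*(-10 + 11)))*(-116) = -7*⅙/9 + ((¼)*(-28 + 55)/1)*(-116) = -7*⅙*⅑ + ((¼)*1*27)*(-116) = -7/54 + (27/4)*(-116) = -7/54 - 783 = -42289/54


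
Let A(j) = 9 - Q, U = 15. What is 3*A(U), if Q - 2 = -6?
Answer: 39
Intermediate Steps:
Q = -4 (Q = 2 - 6 = -4)
A(j) = 13 (A(j) = 9 - 1*(-4) = 9 + 4 = 13)
3*A(U) = 3*13 = 39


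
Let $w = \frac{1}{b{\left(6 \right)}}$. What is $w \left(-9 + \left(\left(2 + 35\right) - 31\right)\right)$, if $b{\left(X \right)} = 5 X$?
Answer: $- \frac{1}{10} \approx -0.1$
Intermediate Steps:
$w = \frac{1}{30}$ ($w = \frac{1}{5 \cdot 6} = \frac{1}{30} \approx 0.033333$)
$w \left(-9 + \left(\left(2 + 35\right) - 31\right)\right) = \frac{-9 + \left(\left(2 + 35\right) - 31\right)}{30} = \frac{-9 + \left(37 - 31\right)}{30} = \frac{-9 + 6}{30} = \frac{1}{30} \left(-3\right) = - \frac{1}{10}$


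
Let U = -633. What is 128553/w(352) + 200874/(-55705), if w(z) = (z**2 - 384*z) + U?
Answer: -9550842843/662722385 ≈ -14.412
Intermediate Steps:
w(z) = -633 + z**2 - 384*z (w(z) = (z**2 - 384*z) - 633 = -633 + z**2 - 384*z)
128553/w(352) + 200874/(-55705) = 128553/(-633 + 352**2 - 384*352) + 200874/(-55705) = 128553/(-633 + 123904 - 135168) + 200874*(-1/55705) = 128553/(-11897) - 200874/55705 = 128553*(-1/11897) - 200874/55705 = -128553/11897 - 200874/55705 = -9550842843/662722385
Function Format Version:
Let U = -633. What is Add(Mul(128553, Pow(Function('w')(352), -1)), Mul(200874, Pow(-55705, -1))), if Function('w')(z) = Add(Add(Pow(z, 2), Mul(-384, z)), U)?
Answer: Rational(-9550842843, 662722385) ≈ -14.412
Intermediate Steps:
Function('w')(z) = Add(-633, Pow(z, 2), Mul(-384, z)) (Function('w')(z) = Add(Add(Pow(z, 2), Mul(-384, z)), -633) = Add(-633, Pow(z, 2), Mul(-384, z)))
Add(Mul(128553, Pow(Function('w')(352), -1)), Mul(200874, Pow(-55705, -1))) = Add(Mul(128553, Pow(Add(-633, Pow(352, 2), Mul(-384, 352)), -1)), Mul(200874, Pow(-55705, -1))) = Add(Mul(128553, Pow(Add(-633, 123904, -135168), -1)), Mul(200874, Rational(-1, 55705))) = Add(Mul(128553, Pow(-11897, -1)), Rational(-200874, 55705)) = Add(Mul(128553, Rational(-1, 11897)), Rational(-200874, 55705)) = Add(Rational(-128553, 11897), Rational(-200874, 55705)) = Rational(-9550842843, 662722385)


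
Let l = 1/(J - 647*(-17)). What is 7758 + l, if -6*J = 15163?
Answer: 394346904/50831 ≈ 7758.0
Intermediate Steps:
J = -15163/6 (J = -⅙*15163 = -15163/6 ≈ -2527.2)
l = 6/50831 (l = 1/(-15163/6 - 647*(-17)) = 1/(-15163/6 + 10999) = 1/(50831/6) = 6/50831 ≈ 0.00011804)
7758 + l = 7758 + 6/50831 = 394346904/50831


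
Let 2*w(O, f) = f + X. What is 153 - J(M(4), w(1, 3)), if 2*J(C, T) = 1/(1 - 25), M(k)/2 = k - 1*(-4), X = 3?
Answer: 7345/48 ≈ 153.02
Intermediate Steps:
M(k) = 8 + 2*k (M(k) = 2*(k - 1*(-4)) = 2*(k + 4) = 2*(4 + k) = 8 + 2*k)
w(O, f) = 3/2 + f/2 (w(O, f) = (f + 3)/2 = (3 + f)/2 = 3/2 + f/2)
J(C, T) = -1/48 (J(C, T) = 1/(2*(1 - 25)) = (½)/(-24) = (½)*(-1/24) = -1/48)
153 - J(M(4), w(1, 3)) = 153 - 1*(-1/48) = 153 + 1/48 = 7345/48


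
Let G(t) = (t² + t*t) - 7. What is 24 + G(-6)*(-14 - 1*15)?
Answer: -1861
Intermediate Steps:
G(t) = -7 + 2*t² (G(t) = (t² + t²) - 7 = 2*t² - 7 = -7 + 2*t²)
24 + G(-6)*(-14 - 1*15) = 24 + (-7 + 2*(-6)²)*(-14 - 1*15) = 24 + (-7 + 2*36)*(-14 - 15) = 24 + (-7 + 72)*(-29) = 24 + 65*(-29) = 24 - 1885 = -1861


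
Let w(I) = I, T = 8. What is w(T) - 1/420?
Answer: 3359/420 ≈ 7.9976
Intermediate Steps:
w(T) - 1/420 = 8 - 1/420 = 3359/420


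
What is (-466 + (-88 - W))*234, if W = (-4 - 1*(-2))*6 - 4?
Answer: -125892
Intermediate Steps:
W = -16 (W = (-4 + 2)*6 - 4 = -2*6 - 4 = -12 - 4 = -16)
(-466 + (-88 - W))*234 = (-466 + (-88 - 1*(-16)))*234 = (-466 + (-88 + 16))*234 = (-466 - 72)*234 = -538*234 = -125892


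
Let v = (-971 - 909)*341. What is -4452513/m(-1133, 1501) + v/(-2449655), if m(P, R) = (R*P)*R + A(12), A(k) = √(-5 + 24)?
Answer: 14754855777791404972367/56007044178438698578610 + 1484171*√19/2172007567168305890 ≈ 0.26345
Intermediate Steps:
A(k) = √19
v = -641080 (v = -1880*341 = -641080)
m(P, R) = √19 + P*R² (m(P, R) = (R*P)*R + √19 = (P*R)*R + √19 = P*R² + √19 = √19 + P*R²)
-4452513/m(-1133, 1501) + v/(-2449655) = -4452513/(√19 - 1133*1501²) - 641080/(-2449655) = -4452513/(√19 - 1133*2253001) - 641080*(-1/2449655) = -4452513/(√19 - 2552650133) + 128216/489931 = -4452513/(-2552650133 + √19) + 128216/489931 = 128216/489931 - 4452513/(-2552650133 + √19)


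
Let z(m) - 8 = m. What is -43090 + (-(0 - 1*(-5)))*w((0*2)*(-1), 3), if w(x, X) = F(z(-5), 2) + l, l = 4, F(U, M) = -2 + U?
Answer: -43115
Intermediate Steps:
z(m) = 8 + m
w(x, X) = 5 (w(x, X) = (-2 + (8 - 5)) + 4 = (-2 + 3) + 4 = 1 + 4 = 5)
-43090 + (-(0 - 1*(-5)))*w((0*2)*(-1), 3) = -43090 - (0 - 1*(-5))*5 = -43090 - (0 + 5)*5 = -43090 - 1*5*5 = -43090 - 5*5 = -43090 - 25 = -43115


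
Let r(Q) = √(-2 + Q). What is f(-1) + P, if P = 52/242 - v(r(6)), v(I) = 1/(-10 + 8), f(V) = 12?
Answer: 3077/242 ≈ 12.715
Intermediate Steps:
v(I) = -½ (v(I) = 1/(-2) = -½)
P = 173/242 (P = 52/242 - 1*(-½) = 52*(1/242) + ½ = 26/121 + ½ = 173/242 ≈ 0.71488)
f(-1) + P = 12 + 173/242 = 3077/242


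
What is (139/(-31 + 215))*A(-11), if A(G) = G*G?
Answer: 16819/184 ≈ 91.408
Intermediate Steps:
A(G) = G²
(139/(-31 + 215))*A(-11) = (139/(-31 + 215))*(-11)² = (139/184)*121 = 16819/184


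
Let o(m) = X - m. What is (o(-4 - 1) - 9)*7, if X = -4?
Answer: -56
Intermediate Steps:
o(m) = -4 - m
(o(-4 - 1) - 9)*7 = ((-4 - (-4 - 1)) - 9)*7 = ((-4 - 1*(-5)) - 9)*7 = ((-4 + 5) - 9)*7 = (1 - 9)*7 = -8*7 = -56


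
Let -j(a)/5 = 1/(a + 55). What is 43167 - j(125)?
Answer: 1554013/36 ≈ 43167.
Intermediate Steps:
j(a) = -5/(55 + a) (j(a) = -5/(a + 55) = -5/(55 + a))
43167 - j(125) = 43167 - (-5)/(55 + 125) = 43167 - (-5)/180 = 43167 - 1*(-1/36) = 43167 + 1/36 = 1554013/36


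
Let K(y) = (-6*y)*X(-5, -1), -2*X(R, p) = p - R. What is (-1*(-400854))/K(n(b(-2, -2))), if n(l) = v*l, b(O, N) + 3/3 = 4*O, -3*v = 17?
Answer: 66809/102 ≈ 654.99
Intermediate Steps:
X(R, p) = R/2 - p/2 (X(R, p) = -(p - R)/2 = R/2 - p/2)
v = -17/3 (v = -⅓*17 = -17/3 ≈ -5.6667)
b(O, N) = -1 + 4*O
n(l) = -17*l/3
K(y) = 12*y (K(y) = (-6*y)*((½)*(-5) - ½*(-1)) = (-6*y)*(-5/2 + ½) = -6*y*(-2) = 12*y)
(-1*(-400854))/K(n(b(-2, -2))) = (-1*(-400854))/((12*(-17*(-1 + 4*(-2))/3))) = 400854/((12*(-17*(-1 - 8)/3))) = 400854/((12*(-17/3*(-9)))) = 400854/((12*51)) = 400854/612 = 400854*(1/612) = 66809/102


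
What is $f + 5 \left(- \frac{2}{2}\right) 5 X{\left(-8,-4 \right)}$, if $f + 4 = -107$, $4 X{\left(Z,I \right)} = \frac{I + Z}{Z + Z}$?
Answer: $- \frac{1851}{16} \approx -115.69$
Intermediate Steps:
$X{\left(Z,I \right)} = \frac{I + Z}{8 Z}$ ($X{\left(Z,I \right)} = \frac{\left(I + Z\right) \frac{1}{Z + Z}}{4} = \frac{\left(I + Z\right) \frac{1}{2 Z}}{4} = \frac{\frac{1}{2} \frac{1}{Z} \left(I + Z\right)}{4} = \frac{I + Z}{8 Z}$)
$f = -111$ ($f = -4 - 107 = -111$)
$f + 5 \left(- \frac{2}{2}\right) 5 X{\left(-8,-4 \right)} = -111 + 5 \left(- \frac{2}{2}\right) 5 \frac{-4 - 8}{8 \left(-8\right)} = -111 + 5 \left(\left(-2\right) \frac{1}{2}\right) 5 \cdot \frac{1}{8} \left(- \frac{1}{8}\right) \left(-12\right) = -111 + 5 \left(-1\right) 5 \cdot \frac{3}{16} = -111 + \left(-5\right) 5 \cdot \frac{3}{16} = -111 - \frac{75}{16} = - \frac{1851}{16}$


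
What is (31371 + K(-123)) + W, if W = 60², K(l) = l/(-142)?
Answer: 4966005/142 ≈ 34972.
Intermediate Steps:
K(l) = -l/142 (K(l) = l*(-1/142) = -l/142)
W = 3600
(31371 + K(-123)) + W = (31371 - 1/142*(-123)) + 3600 = (31371 + 123/142) + 3600 = 4454805/142 + 3600 = 4966005/142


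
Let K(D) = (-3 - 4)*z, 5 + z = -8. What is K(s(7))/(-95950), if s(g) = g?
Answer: -91/95950 ≈ -0.00094841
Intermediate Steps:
z = -13 (z = -5 - 8 = -13)
K(D) = 91 (K(D) = (-3 - 4)*(-13) = -7*(-13) = 91)
K(s(7))/(-95950) = 91/(-95950) = 91*(-1/95950) = -91/95950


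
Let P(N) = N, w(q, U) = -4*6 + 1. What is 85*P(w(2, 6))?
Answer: -1955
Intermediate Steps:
w(q, U) = -23 (w(q, U) = -24 + 1 = -23)
85*P(w(2, 6)) = 85*(-23) = -1955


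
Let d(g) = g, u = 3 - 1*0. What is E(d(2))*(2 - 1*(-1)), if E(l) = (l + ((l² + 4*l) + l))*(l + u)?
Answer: 240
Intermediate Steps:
u = 3 (u = 3 + 0 = 3)
E(l) = (3 + l)*(l² + 6*l) (E(l) = (l + ((l² + 4*l) + l))*(l + 3) = (l + (l² + 5*l))*(3 + l) = (l² + 6*l)*(3 + l) = (3 + l)*(l² + 6*l))
E(d(2))*(2 - 1*(-1)) = (2*(18 + 2² + 9*2))*(2 - 1*(-1)) = (2*(18 + 4 + 18))*(2 + 1) = (2*40)*3 = 80*3 = 240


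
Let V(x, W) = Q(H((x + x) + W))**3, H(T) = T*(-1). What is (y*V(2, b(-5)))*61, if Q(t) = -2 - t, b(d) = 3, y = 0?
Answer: 0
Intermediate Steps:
H(T) = -T
V(x, W) = (-2 + W + 2*x)**3 (V(x, W) = (-2 - (-1)*((x + x) + W))**3 = (-2 - (-1)*(2*x + W))**3 = (-2 - (-1)*(W + 2*x))**3 = (-2 - (-W - 2*x))**3 = (-2 + (W + 2*x))**3 = (-2 + W + 2*x)**3)
(y*V(2, b(-5)))*61 = (0*(-2 + 3 + 2*2)**3)*61 = (0*(-2 + 3 + 4)**3)*61 = (0*5**3)*61 = (0*125)*61 = 0*61 = 0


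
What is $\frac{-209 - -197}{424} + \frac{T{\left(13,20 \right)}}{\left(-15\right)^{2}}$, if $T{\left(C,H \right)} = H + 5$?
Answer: $\frac{79}{954} \approx 0.082809$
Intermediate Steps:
$T{\left(C,H \right)} = 5 + H$
$\frac{-209 - -197}{424} + \frac{T{\left(13,20 \right)}}{\left(-15\right)^{2}} = \frac{-209 - -197}{424} + \frac{5 + 20}{\left(-15\right)^{2}} = \left(-209 + 197\right) \frac{1}{424} + \frac{25}{225} = \left(-12\right) \frac{1}{424} + 25 \cdot \frac{1}{225} = - \frac{3}{106} + \frac{1}{9} = \frac{79}{954}$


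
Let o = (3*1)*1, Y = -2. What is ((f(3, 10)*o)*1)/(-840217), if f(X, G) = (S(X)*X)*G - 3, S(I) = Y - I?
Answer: 459/840217 ≈ 0.00054629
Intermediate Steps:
S(I) = -2 - I
o = 3 (o = 3*1 = 3)
f(X, G) = -3 + G*X*(-2 - X) (f(X, G) = ((-2 - X)*X)*G - 3 = (X*(-2 - X))*G - 3 = G*X*(-2 - X) - 3 = -3 + G*X*(-2 - X))
((f(3, 10)*o)*1)/(-840217) = (((-3 - 1*10*3*(2 + 3))*3)*1)/(-840217) = (((-3 - 1*10*3*5)*3)*1)*(-1/840217) = (((-3 - 150)*3)*1)*(-1/840217) = (-153*3*1)*(-1/840217) = -459*1*(-1/840217) = -459*(-1/840217) = 459/840217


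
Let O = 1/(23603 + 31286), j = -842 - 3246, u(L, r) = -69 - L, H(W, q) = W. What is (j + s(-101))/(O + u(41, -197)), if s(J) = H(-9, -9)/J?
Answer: 22662515431/609816689 ≈ 37.163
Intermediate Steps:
j = -4088
O = 1/54889 ≈ 1.8219e-5
s(J) = -9/J
(j + s(-101))/(O + u(41, -197)) = (-4088 - 9/(-101))/(1/54889 + (-69 - 1*41)) = (-4088 - 9*(-1/101))/(1/54889 + (-69 - 41)) = (-4088 + 9/101)/(1/54889 - 110) = -412879/(101*(-6037789/54889)) = -412879/101*(-54889/6037789) = 22662515431/609816689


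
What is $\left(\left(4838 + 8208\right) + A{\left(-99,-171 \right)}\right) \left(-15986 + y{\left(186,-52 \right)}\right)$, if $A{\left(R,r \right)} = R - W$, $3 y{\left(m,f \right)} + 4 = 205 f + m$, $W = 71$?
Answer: $-250807312$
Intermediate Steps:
$y{\left(m,f \right)} = - \frac{4}{3} + \frac{m}{3} + \frac{205 f}{3}$ ($y{\left(m,f \right)} = - \frac{4}{3} + \frac{205 f + m}{3} = - \frac{4}{3} + \frac{m + 205 f}{3} = - \frac{4}{3} + \left(\frac{m}{3} + \frac{205 f}{3}\right) = - \frac{4}{3} + \frac{m}{3} + \frac{205 f}{3}$)
$A{\left(R,r \right)} = -71 + R$ ($A{\left(R,r \right)} = R - 71 = -71 + R$)
$\left(\left(4838 + 8208\right) + A{\left(-99,-171 \right)}\right) \left(-15986 + y{\left(186,-52 \right)}\right) = \left(\left(4838 + 8208\right) - 170\right) \left(-15986 + \left(- \frac{4}{3} + \frac{1}{3} \cdot 186 + \frac{205}{3} \left(-52\right)\right)\right) = \left(13046 - 170\right) \left(-15986 - \frac{10478}{3}\right) = 12876 \left(-15986 - \frac{10478}{3}\right) = 12876 \left(- \frac{58436}{3}\right) = -250807312$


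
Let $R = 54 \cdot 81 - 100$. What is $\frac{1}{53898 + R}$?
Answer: $\frac{1}{58172} \approx 1.719 \cdot 10^{-5}$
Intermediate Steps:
$R = 4274$ ($R = 4374 - 100 = 4274$)
$\frac{1}{53898 + R} = \frac{1}{53898 + 4274} = \frac{1}{58172}$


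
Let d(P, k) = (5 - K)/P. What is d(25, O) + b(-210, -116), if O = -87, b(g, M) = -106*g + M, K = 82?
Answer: 553523/25 ≈ 22141.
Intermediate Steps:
b(g, M) = M - 106*g
d(P, k) = -77/P (d(P, k) = (5 - 1*82)/P = (5 - 82)/P = -77/P)
d(25, O) + b(-210, -116) = -77/25 + (-116 - 106*(-210)) = -77*1/25 + (-116 + 22260) = -77/25 + 22144 = 553523/25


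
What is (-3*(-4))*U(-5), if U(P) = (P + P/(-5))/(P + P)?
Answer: 24/5 ≈ 4.8000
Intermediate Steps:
U(P) = ⅖ (U(P) = (P + P*(-⅕))/((2*P)) = (P - P/5)*(1/(2*P)) = (4*P/5)*(1/(2*P)) = ⅖)
(-3*(-4))*U(-5) = -3*(-4)*(⅖) = 12*(⅖) = 24/5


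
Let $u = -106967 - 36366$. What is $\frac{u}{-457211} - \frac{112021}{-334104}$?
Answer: $\frac{99105362063}{152756023944} \approx 0.64878$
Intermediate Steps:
$u = -143333$ ($u = -106967 - 36366 = -143333$)
$\frac{u}{-457211} - \frac{112021}{-334104} = - \frac{143333}{-457211} - \frac{112021}{-334104} = \left(-143333\right) \left(- \frac{1}{457211}\right) - - \frac{112021}{334104} = \frac{143333}{457211} + \frac{112021}{334104} = \frac{99105362063}{152756023944}$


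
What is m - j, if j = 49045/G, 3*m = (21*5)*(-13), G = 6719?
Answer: -3106190/6719 ≈ -462.30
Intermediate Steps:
m = -455 (m = ((21*5)*(-13))/3 = (105*(-13))/3 = (⅓)*(-1365) = -455)
j = 49045/6719 ≈ 7.2994
m - j = -455 - 1*49045/6719 = -455 - 49045/6719 = -3106190/6719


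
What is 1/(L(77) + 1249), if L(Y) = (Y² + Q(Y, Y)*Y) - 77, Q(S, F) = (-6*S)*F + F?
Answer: -1/2726168 ≈ -3.6682e-7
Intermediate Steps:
Q(S, F) = F - 6*F*S (Q(S, F) = -6*F*S + F = F - 6*F*S)
L(Y) = -77 + Y² + Y²*(1 - 6*Y) (L(Y) = (Y² + (Y*(1 - 6*Y))*Y) - 77 = (Y² + Y²*(1 - 6*Y)) - 77 = -77 + Y² + Y²*(1 - 6*Y))
1/(L(77) + 1249) = 1/((-77 - 6*77³ + 2*77²) + 1249) = 1/((-77 - 6*456533 + 2*5929) + 1249) = 1/((-77 - 2739198 + 11858) + 1249) = 1/(-2727417 + 1249) = 1/(-2726168) = -1/2726168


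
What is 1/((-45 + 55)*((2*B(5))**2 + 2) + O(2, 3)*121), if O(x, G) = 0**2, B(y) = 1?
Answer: 1/60 ≈ 0.016667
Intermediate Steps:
O(x, G) = 0
1/((-45 + 55)*((2*B(5))**2 + 2) + O(2, 3)*121) = 1/((-45 + 55)*((2*1)**2 + 2) + 0*121) = 1/(10*(2**2 + 2) + 0) = 1/(10*(4 + 2) + 0) = 1/(10*6 + 0) = 1/(60 + 0) = 1/60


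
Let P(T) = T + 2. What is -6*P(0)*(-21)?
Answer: 252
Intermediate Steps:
P(T) = 2 + T
-6*P(0)*(-21) = -6*(2 + 0)*(-21) = -6*2*(-21) = -12*(-21) = 252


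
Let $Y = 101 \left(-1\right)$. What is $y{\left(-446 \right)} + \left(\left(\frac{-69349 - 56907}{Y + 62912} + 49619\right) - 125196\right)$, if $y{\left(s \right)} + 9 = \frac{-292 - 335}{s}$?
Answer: $- \frac{2117460909395}{28013706} \approx -75587.0$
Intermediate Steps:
$Y = -101$
$y{\left(s \right)} = -9 - \frac{627}{s}$ ($y{\left(s \right)} = -9 + \frac{-292 - 335}{s} = -9 - \frac{627}{s}$)
$y{\left(-446 \right)} + \left(\left(\frac{-69349 - 56907}{Y + 62912} + 49619\right) - 125196\right) = \left(-9 - \frac{627}{-446}\right) - \left(75577 - \frac{-69349 - 56907}{-101 + 62912}\right) = \left(-9 - - \frac{627}{446}\right) - \left(75577 + \frac{126256}{62811}\right) = \left(-9 + \frac{627}{446}\right) + \left(\left(\left(-126256\right) \frac{1}{62811} + 49619\right) - 125196\right) = - \frac{3387}{446} + \left(\left(- \frac{126256}{62811} + 49619\right) - 125196\right) = - \frac{3387}{446} + \left(\frac{3116492753}{62811} - 125196\right) = - \frac{3387}{446} - \frac{4747193203}{62811} = - \frac{2117460909395}{28013706}$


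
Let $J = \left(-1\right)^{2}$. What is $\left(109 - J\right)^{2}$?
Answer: $11664$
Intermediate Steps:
$J = 1$
$\left(109 - J\right)^{2} = \left(109 - 1\right)^{2} = 108^{2} = 11664$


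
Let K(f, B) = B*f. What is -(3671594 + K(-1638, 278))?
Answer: -3216230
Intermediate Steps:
-(3671594 + K(-1638, 278)) = -(3671594 + 278*(-1638)) = -(3671594 - 455364) = -1*3216230 = -3216230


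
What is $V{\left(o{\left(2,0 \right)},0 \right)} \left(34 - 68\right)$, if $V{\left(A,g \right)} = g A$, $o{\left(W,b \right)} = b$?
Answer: $0$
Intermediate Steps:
$V{\left(A,g \right)} = A g$
$V{\left(o{\left(2,0 \right)},0 \right)} \left(34 - 68\right) = 0 \cdot 0 \left(34 - 68\right) = 0 \left(-34\right) = 0$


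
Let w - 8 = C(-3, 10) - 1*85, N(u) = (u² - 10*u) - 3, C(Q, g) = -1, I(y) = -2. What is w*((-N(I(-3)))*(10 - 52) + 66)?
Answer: -73944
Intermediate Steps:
N(u) = -3 + u² - 10*u
w = -78 (w = 8 + (-1 - 1*85) = 8 + (-1 - 85) = 8 - 86 = -78)
w*((-N(I(-3)))*(10 - 52) + 66) = -78*((-(-3 + (-2)² - 10*(-2)))*(10 - 52) + 66) = -78*(-(-3 + 4 + 20)*(-42) + 66) = -78*(-1*21*(-42) + 66) = -78*(-21*(-42) + 66) = -78*(882 + 66) = -78*948 = -73944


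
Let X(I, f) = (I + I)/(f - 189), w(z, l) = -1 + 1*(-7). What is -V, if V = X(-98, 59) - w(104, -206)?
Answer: -618/65 ≈ -9.5077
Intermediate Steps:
w(z, l) = -8 (w(z, l) = -1 - 7 = -8)
X(I, f) = 2*I/(-189 + f) (X(I, f) = (2*I)/(-189 + f) = 2*I/(-189 + f))
V = 618/65 (V = 2*(-98)/(-189 + 59) - 1*(-8) = 2*(-98)/(-130) + 8 = 2*(-98)*(-1/130) + 8 = 98/65 + 8 = 618/65 ≈ 9.5077)
-V = -1*618/65 = -618/65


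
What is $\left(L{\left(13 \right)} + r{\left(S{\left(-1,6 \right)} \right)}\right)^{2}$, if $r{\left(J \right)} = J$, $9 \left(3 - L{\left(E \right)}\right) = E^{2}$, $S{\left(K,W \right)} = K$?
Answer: $\frac{22801}{81} \approx 281.49$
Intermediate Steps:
$L{\left(E \right)} = 3 - \frac{E^{2}}{9}$
$\left(L{\left(13 \right)} + r{\left(S{\left(-1,6 \right)} \right)}\right)^{2} = \left(\left(3 - \frac{13^{2}}{9}\right) - 1\right)^{2} = \left(\left(3 - \frac{169}{9}\right) - 1\right)^{2} = \left(- \frac{142}{9} - 1\right)^{2} = \left(- \frac{151}{9}\right)^{2} = \frac{22801}{81}$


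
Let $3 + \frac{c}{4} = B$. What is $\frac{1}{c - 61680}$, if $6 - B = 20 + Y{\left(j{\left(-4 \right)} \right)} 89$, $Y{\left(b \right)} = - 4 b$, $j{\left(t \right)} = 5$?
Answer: $- \frac{1}{54628} \approx -1.8306 \cdot 10^{-5}$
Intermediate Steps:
$B = 1766$ ($B = 6 - \left(20 + \left(-4\right) 5 \cdot 89\right) = 6 - \left(20 - 1780\right) = 6 - -1760 = 6 + 1760 = 1766$)
$c = 7052$ ($c = -12 + 4 \cdot 1766 = -12 + 7064 = 7052$)
$\frac{1}{c - 61680} = \frac{1}{7052 - 61680} = \frac{1}{-54628} = - \frac{1}{54628}$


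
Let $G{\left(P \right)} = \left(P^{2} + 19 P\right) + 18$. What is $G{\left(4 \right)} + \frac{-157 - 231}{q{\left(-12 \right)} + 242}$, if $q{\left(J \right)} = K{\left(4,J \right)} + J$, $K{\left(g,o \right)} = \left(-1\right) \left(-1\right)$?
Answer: $\frac{25022}{231} \approx 108.32$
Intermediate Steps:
$K{\left(g,o \right)} = 1$
$q{\left(J \right)} = 1 + J$
$G{\left(P \right)} = 18 + P^{2} + 19 P$
$G{\left(4 \right)} + \frac{-157 - 231}{q{\left(-12 \right)} + 242} = \left(18 + 4^{2} + 19 \cdot 4\right) + \frac{-157 - 231}{\left(1 - 12\right) + 242} = \left(18 + 16 + 76\right) - \frac{388}{-11 + 242} = 110 - \frac{388}{231} = \frac{25022}{231}$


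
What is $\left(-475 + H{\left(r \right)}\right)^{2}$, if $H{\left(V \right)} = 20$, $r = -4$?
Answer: $207025$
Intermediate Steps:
$\left(-475 + H{\left(r \right)}\right)^{2} = \left(-475 + 20\right)^{2} = \left(-455\right)^{2} = 207025$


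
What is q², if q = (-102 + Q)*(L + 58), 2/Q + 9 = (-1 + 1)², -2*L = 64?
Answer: 572166400/81 ≈ 7.0638e+6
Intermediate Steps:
L = -32 (L = -½*64 = -32)
Q = -2/9 (Q = 2/(-9 + (-1 + 1)²) = 2/(-9 + 0²) = 2/(-9 + 0) = 2/(-9) = 2*(-⅑) = -2/9 ≈ -0.22222)
q = -23920/9 (q = (-102 - 2/9)*(-32 + 58) = -920/9*26 = -23920/9 ≈ -2657.8)
q² = (-23920/9)² = 572166400/81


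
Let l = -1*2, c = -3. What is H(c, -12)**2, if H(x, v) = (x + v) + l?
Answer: 289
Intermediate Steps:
l = -2
H(x, v) = -2 + v + x (H(x, v) = (x + v) - 2 = (v + x) - 2 = -2 + v + x)
H(c, -12)**2 = (-2 - 12 - 3)**2 = (-17)**2 = 289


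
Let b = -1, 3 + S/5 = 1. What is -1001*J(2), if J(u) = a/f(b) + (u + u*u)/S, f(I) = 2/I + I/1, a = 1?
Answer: 14014/15 ≈ 934.27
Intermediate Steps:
S = -10 (S = -15 + 5*1 = -15 + 5 = -10)
f(I) = I + 2/I (f(I) = 2/I + I*1 = 2/I + I = I + 2/I)
J(u) = -1/3 - u/10 - u**2/10 (J(u) = 1/(-1 + 2/(-1)) + (u + u*u)/(-10) = 1/(-1 + 2*(-1)) + (u + u**2)*(-1/10) = 1/(-1 - 2) + (-u/10 - u**2/10) = 1/(-3) + (-u/10 - u**2/10) = 1*(-1/3) + (-u/10 - u**2/10) = -1/3 + (-u/10 - u**2/10) = -1/3 - u/10 - u**2/10)
-1001*J(2) = -1001*(-1/3 - 1/10*2 - 1/10*2**2) = -1001*(-1/3 - 1/5 - 1/10*4) = -1001*(-1/3 - 1/5 - 2/5) = -1001*(-14/15) = 14014/15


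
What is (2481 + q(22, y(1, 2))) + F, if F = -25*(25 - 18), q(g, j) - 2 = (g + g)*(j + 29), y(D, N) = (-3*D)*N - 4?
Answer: 3144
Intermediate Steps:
y(D, N) = -4 - 3*D*N (y(D, N) = -3*D*N - 4 = -4 - 3*D*N)
q(g, j) = 2 + 2*g*(29 + j) (q(g, j) = 2 + (g + g)*(j + 29) = 2 + (2*g)*(29 + j) = 2 + 2*g*(29 + j))
F = -175 (F = -25*7 = -175)
(2481 + q(22, y(1, 2))) + F = (2481 + (2 + 58*22 + 2*22*(-4 - 3*1*2))) - 175 = (2481 + (2 + 1276 + 2*22*(-4 - 6))) - 175 = (2481 + (2 + 1276 + 2*22*(-10))) - 175 = (2481 + (2 + 1276 - 440)) - 175 = (2481 + 838) - 175 = 3319 - 175 = 3144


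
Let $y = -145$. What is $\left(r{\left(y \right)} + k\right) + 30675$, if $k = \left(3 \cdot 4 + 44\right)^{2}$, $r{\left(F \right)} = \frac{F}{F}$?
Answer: $33812$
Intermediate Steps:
$r{\left(F \right)} = 1$
$k = 3136$ ($k = \left(12 + 44\right)^{2} = 56^{2} = 3136$)
$\left(r{\left(y \right)} + k\right) + 30675 = \left(1 + 3136\right) + 30675 = 3137 + 30675 = 33812$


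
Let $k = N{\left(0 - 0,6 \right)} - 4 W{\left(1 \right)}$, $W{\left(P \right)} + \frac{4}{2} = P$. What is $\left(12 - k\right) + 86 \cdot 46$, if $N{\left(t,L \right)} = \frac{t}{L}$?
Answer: $3964$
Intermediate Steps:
$W{\left(P \right)} = -2 + P$
$k = 4$ ($k = \frac{0 - 0}{6} - 4 \left(-2 + 1\right) = \left(0 + 0\right) \frac{1}{6} - -4 = 0 \cdot \frac{1}{6} + 4 = 0 + 4 = 4$)
$\left(12 - k\right) + 86 \cdot 46 = \left(12 - 4\right) + 86 \cdot 46 = \left(12 - 4\right) + 3956 = 8 + 3956 = 3964$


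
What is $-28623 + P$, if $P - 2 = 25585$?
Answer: $-3036$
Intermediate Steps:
$P = 25587$ ($P = 2 + 25585 = 25587$)
$-28623 + P = -28623 + 25587 = -3036$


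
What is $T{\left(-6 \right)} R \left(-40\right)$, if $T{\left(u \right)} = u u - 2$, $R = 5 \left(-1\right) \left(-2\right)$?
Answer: $-13600$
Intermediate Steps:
$R = 10$ ($R = \left(-5\right) \left(-2\right) = 10$)
$T{\left(u \right)} = -2 + u^{2}$ ($T{\left(u \right)} = u^{2} - 2 = -2 + u^{2}$)
$T{\left(-6 \right)} R \left(-40\right) = \left(-2 + \left(-6\right)^{2}\right) 10 \left(-40\right) = \left(-2 + 36\right) 10 \left(-40\right) = 34 \cdot 10 \left(-40\right) = 340 \left(-40\right) = -13600$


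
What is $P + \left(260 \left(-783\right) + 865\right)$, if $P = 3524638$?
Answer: $3321923$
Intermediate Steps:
$P + \left(260 \left(-783\right) + 865\right) = 3524638 + \left(260 \left(-783\right) + 865\right) = 3524638 + \left(-203580 + 865\right) = 3524638 - 202715 = 3321923$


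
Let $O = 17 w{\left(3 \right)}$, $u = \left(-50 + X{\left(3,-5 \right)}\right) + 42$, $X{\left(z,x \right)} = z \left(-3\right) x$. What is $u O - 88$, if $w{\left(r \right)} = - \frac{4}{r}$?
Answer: $- \frac{2780}{3} \approx -926.67$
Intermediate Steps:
$X{\left(z,x \right)} = - 3 x z$ ($X{\left(z,x \right)} = - 3 z x = - 3 x z$)
$u = 37$ ($u = \left(-50 - \left(-15\right) 3\right) + 42 = \left(-50 + 45\right) + 42 = -5 + 42 = 37$)
$O = - \frac{68}{3}$ ($O = 17 \left(- \frac{4}{3}\right) = - \frac{68}{3} \approx -22.667$)
$u O - 88 = 37 \left(- \frac{68}{3}\right) - 88 = - \frac{2516}{3} - 88 = - \frac{2780}{3}$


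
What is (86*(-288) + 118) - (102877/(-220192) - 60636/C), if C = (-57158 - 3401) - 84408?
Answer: -786840578609653/31920573664 ≈ -24650.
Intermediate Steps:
C = -144967 (C = -60559 - 84408 = -144967)
(86*(-288) + 118) - (102877/(-220192) - 60636/C) = (86*(-288) + 118) - (102877/(-220192) - 60636/(-144967)) = (-24768 + 118) - (102877*(-1/220192) - 60636*(-1/144967)) = -24650 - (-102877/220192 + 60636/144967) = -24650 - 1*(-1562207947/31920573664) = -24650 + 1562207947/31920573664 = -786840578609653/31920573664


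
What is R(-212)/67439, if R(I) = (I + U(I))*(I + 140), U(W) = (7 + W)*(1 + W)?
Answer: -3099096/67439 ≈ -45.954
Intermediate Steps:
U(W) = (1 + W)*(7 + W)
R(I) = (140 + I)*(7 + I² + 9*I) (R(I) = (I + (7 + I² + 8*I))*(I + 140) = (7 + I² + 9*I)*(140 + I) = (140 + I)*(7 + I² + 9*I))
R(-212)/67439 = (980 + (-212)³ + 149*(-212)² + 1267*(-212))/67439 = (980 - 9528128 + 149*44944 - 268604)*(1/67439) = (980 - 9528128 + 6696656 - 268604)*(1/67439) = -3099096*1/67439 = -3099096/67439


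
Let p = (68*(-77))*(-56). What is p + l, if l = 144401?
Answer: 437617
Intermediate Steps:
p = 293216 (p = -5236*(-56) = 293216)
p + l = 293216 + 144401 = 437617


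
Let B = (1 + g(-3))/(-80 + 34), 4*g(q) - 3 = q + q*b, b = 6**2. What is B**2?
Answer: 169/529 ≈ 0.31947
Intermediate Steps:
b = 36
g(q) = 3/4 + 37*q/4 (g(q) = 3/4 + (q + q*36)/4 = 3/4 + (q + 36*q)/4 = 3/4 + (37*q)/4 = 3/4 + 37*q/4)
B = 13/23 (B = (1 + (3/4 + (37/4)*(-3)))/(-80 + 34) = (1 + (3/4 - 111/4))/(-46) = (1 - 27)*(-1/46) = -26*(-1/46) = 13/23 ≈ 0.56522)
B**2 = (13/23)**2 = 169/529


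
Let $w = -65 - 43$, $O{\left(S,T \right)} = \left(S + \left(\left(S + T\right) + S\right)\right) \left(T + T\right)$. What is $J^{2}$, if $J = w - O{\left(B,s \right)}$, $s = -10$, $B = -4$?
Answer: $300304$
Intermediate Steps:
$O{\left(S,T \right)} = 2 T \left(T + 3 S\right)$ ($O{\left(S,T \right)} = \left(S + \left(T + 2 S\right)\right) 2 T = \left(T + 3 S\right) 2 T = 2 T \left(T + 3 S\right)$)
$w = -108$ ($w = -65 - 43 = -108$)
$J = -548$ ($J = -108 - 2 \left(-10\right) \left(-10 + 3 \left(-4\right)\right) = -108 - 2 \left(-10\right) \left(-10 - 12\right) = -108 - 2 \left(-10\right) \left(-22\right) = -108 - 440 = -548$)
$J^{2} = \left(-548\right)^{2} = 300304$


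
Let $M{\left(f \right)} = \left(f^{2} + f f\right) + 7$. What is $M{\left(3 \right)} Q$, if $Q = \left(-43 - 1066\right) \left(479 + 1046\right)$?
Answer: $-42280625$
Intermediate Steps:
$M{\left(f \right)} = 7 + 2 f^{2}$ ($M{\left(f \right)} = \left(f^{2} + f^{2}\right) + 7 = 2 f^{2} + 7 = 7 + 2 f^{2}$)
$Q = -1691225$ ($Q = \left(-1109\right) 1525 = -1691225$)
$M{\left(3 \right)} Q = \left(7 + 2 \cdot 3^{2}\right) \left(-1691225\right) = \left(7 + 2 \cdot 9\right) \left(-1691225\right) = \left(7 + 18\right) \left(-1691225\right) = 25 \left(-1691225\right) = -42280625$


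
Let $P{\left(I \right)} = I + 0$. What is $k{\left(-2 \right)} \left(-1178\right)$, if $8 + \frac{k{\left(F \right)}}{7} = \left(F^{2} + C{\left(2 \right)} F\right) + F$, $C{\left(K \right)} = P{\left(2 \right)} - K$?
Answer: $49476$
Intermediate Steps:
$P{\left(I \right)} = I$
$C{\left(K \right)} = 2 - K$
$k{\left(F \right)} = -56 + 7 F + 7 F^{2}$ ($k{\left(F \right)} = -56 + 7 \left(\left(F^{2} + \left(2 - 2\right) F\right) + F\right) = -56 + 7 \left(\left(F^{2} + 0 F\right) + F\right) = -56 + 7 \left(\left(F^{2} + 0\right) + F\right) = -56 + 7 \left(F^{2} + F\right) = -56 + 7 \left(F + F^{2}\right) = -56 + \left(7 F + 7 F^{2}\right) = -56 + 7 F + 7 F^{2}$)
$k{\left(-2 \right)} \left(-1178\right) = \left(-56 + 7 \left(-2\right) + 7 \left(-2\right)^{2}\right) \left(-1178\right) = \left(-56 - 14 + 7 \cdot 4\right) \left(-1178\right) = \left(-56 - 14 + 28\right) \left(-1178\right) = \left(-42\right) \left(-1178\right) = 49476$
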